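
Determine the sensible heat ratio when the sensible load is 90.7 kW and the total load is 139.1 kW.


SHR = Q_sensible / Q_total
SHR = 90.7 / 139.1
SHR = 0.652

0.652


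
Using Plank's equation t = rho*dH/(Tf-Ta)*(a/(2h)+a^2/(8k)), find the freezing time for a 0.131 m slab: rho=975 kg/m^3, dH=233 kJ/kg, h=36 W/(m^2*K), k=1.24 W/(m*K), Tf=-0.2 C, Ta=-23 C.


dT = -0.2 - (-23) = 22.8 K
term1 = a/(2h) = 0.131/(2*36) = 0.001819444444
term2 = a^2/(8k) = 0.131^2/(8*1.24) = 0.001729939516
t = rho*dH*1000/dT * (term1 + term2)
t = 975*233*1000/22.8 * (0.001819444444 + 0.001729939516)
t = 35365 s

35365


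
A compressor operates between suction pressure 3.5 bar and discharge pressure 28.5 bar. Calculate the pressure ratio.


PR = P_high / P_low
PR = 28.5 / 3.5
PR = 8.143

8.143


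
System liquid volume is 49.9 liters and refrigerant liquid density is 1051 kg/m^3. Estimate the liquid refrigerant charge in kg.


Charge = V * rho / 1000
Charge = 49.9 * 1051 / 1000
Charge = 52.44 kg

52.44


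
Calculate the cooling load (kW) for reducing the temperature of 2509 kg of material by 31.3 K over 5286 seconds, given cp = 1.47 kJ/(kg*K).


Q = m * cp * dT / t
Q = 2509 * 1.47 * 31.3 / 5286
Q = 21.839 kW

21.839


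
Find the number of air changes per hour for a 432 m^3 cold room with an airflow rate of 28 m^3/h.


ACH = flow / volume
ACH = 28 / 432
ACH = 0.065

0.065


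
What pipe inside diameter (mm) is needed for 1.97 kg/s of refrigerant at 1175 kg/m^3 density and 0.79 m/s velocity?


A = m_dot / (rho * v) = 1.97 / (1175 * 0.79) = 0.002122273095 m^2
d = sqrt(4*A/pi) * 1000
d = 52.0 mm

52.0


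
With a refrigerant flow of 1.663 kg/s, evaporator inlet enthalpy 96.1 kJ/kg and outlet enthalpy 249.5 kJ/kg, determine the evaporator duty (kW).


dh = 249.5 - 96.1 = 153.4 kJ/kg
Q_evap = m_dot * dh = 1.663 * 153.4
Q_evap = 255.1 kW

255.1


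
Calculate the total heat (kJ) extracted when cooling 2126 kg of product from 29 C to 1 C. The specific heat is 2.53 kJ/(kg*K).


dT = 29 - (1) = 28 K
Q = m * cp * dT = 2126 * 2.53 * 28
Q = 150606 kJ

150606


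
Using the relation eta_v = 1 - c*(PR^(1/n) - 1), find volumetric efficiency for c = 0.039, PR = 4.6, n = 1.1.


PR^(1/n) = 4.6^(1/1.1) = 4.00412033
eta_v = 1 - 0.039 * (4.00412033 - 1)
eta_v = 0.8828

0.8828


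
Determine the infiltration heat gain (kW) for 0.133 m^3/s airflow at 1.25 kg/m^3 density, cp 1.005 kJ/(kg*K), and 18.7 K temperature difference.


Q = V_dot * rho * cp * dT
Q = 0.133 * 1.25 * 1.005 * 18.7
Q = 3.124 kW

3.124


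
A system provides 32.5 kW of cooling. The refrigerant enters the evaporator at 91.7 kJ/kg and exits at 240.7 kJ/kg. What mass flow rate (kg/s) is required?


dh = 240.7 - 91.7 = 149.0 kJ/kg
m_dot = Q / dh = 32.5 / 149.0 = 0.2181 kg/s

0.2181


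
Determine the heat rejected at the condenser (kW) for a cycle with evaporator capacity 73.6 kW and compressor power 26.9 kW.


Q_cond = Q_evap + W
Q_cond = 73.6 + 26.9
Q_cond = 100.5 kW

100.5


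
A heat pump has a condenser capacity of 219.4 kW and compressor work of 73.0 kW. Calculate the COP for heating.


COP_hp = Q_cond / W
COP_hp = 219.4 / 73.0
COP_hp = 3.005

3.005


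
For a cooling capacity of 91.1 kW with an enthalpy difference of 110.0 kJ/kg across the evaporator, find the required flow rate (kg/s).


m_dot = Q / dh
m_dot = 91.1 / 110.0
m_dot = 0.8282 kg/s

0.8282


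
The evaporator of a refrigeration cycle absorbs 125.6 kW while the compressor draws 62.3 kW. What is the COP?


COP = Q_evap / W
COP = 125.6 / 62.3
COP = 2.016

2.016


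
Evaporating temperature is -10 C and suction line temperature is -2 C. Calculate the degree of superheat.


Superheat = T_suction - T_evap
Superheat = -2 - (-10)
Superheat = 8 K

8


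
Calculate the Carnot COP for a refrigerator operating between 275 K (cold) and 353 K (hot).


dT = 353 - 275 = 78 K
COP_carnot = T_cold / dT = 275 / 78
COP_carnot = 3.526

3.526


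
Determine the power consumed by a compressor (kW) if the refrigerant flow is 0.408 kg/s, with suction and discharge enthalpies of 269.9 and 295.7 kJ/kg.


dh = 295.7 - 269.9 = 25.8 kJ/kg
W = m_dot * dh = 0.408 * 25.8 = 10.53 kW

10.53


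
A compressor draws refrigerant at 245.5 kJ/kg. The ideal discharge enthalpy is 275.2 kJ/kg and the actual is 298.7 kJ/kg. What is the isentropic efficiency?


dh_ideal = 275.2 - 245.5 = 29.7 kJ/kg
dh_actual = 298.7 - 245.5 = 53.2 kJ/kg
eta_s = dh_ideal / dh_actual = 29.7 / 53.2
eta_s = 0.5583

0.5583


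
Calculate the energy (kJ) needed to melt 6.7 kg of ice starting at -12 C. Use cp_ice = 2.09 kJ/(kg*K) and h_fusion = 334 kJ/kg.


Sensible heat = cp * dT = 2.09 * 12 = 25.08 kJ/kg
Total per kg = 25.08 + 334 = 359.08 kJ/kg
Q = m * total = 6.7 * 359.08
Q = 2405.8 kJ

2405.8


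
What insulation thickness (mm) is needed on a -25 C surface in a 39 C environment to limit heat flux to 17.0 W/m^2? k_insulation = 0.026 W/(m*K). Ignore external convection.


dT = 39 - (-25) = 64 K
thickness = k * dT / q_max * 1000
thickness = 0.026 * 64 / 17.0 * 1000
thickness = 97.9 mm

97.9


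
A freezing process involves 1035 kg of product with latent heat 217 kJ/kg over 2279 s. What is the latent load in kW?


Q_lat = m * h_fg / t
Q_lat = 1035 * 217 / 2279
Q_lat = 98.55 kW

98.55


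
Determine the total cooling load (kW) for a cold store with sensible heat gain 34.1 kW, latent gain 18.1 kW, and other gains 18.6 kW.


Q_total = Q_s + Q_l + Q_misc
Q_total = 34.1 + 18.1 + 18.6
Q_total = 70.8 kW

70.8


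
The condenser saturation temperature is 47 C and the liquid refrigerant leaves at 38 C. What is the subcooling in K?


Subcooling = T_cond - T_liquid
Subcooling = 47 - 38
Subcooling = 9 K

9


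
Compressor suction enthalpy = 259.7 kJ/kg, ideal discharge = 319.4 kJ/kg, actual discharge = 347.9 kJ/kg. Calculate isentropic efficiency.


dh_ideal = 319.4 - 259.7 = 59.7 kJ/kg
dh_actual = 347.9 - 259.7 = 88.2 kJ/kg
eta_s = dh_ideal / dh_actual = 59.7 / 88.2
eta_s = 0.6769

0.6769


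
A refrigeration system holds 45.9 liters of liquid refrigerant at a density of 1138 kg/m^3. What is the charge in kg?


Charge = V * rho / 1000
Charge = 45.9 * 1138 / 1000
Charge = 52.23 kg

52.23


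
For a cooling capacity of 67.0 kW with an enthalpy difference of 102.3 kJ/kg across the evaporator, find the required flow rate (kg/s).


m_dot = Q / dh
m_dot = 67.0 / 102.3
m_dot = 0.6549 kg/s

0.6549


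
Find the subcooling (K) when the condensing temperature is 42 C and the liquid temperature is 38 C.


Subcooling = T_cond - T_liquid
Subcooling = 42 - 38
Subcooling = 4 K

4


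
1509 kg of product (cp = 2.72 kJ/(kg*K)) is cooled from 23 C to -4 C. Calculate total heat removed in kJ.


dT = 23 - (-4) = 27 K
Q = m * cp * dT = 1509 * 2.72 * 27
Q = 110821 kJ

110821


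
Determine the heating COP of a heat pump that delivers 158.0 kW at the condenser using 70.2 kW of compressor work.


COP_hp = Q_cond / W
COP_hp = 158.0 / 70.2
COP_hp = 2.251

2.251


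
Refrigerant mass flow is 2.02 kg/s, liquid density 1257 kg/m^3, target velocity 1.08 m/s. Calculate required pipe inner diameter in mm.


A = m_dot / (rho * v) = 2.02 / (1257 * 1.08) = 0.0014879637 m^2
d = sqrt(4*A/pi) * 1000
d = 43.5 mm

43.5


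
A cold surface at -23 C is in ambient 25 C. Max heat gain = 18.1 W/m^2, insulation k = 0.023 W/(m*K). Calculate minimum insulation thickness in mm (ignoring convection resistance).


dT = 25 - (-23) = 48 K
thickness = k * dT / q_max * 1000
thickness = 0.023 * 48 / 18.1 * 1000
thickness = 61.0 mm

61.0


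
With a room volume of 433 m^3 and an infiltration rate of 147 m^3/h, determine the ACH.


ACH = flow / volume
ACH = 147 / 433
ACH = 0.339

0.339


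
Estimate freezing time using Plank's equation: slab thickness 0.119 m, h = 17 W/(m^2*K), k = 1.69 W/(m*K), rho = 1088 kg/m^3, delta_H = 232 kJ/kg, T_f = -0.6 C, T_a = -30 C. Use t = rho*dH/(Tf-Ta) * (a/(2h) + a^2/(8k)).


dT = -0.6 - (-30) = 29.4 K
term1 = a/(2h) = 0.119/(2*17) = 0.0035
term2 = a^2/(8k) = 0.119^2/(8*1.69) = 0.001047411243
t = rho*dH*1000/dT * (term1 + term2)
t = 1088*232*1000/29.4 * (0.0035 + 0.001047411243)
t = 39042 s

39042


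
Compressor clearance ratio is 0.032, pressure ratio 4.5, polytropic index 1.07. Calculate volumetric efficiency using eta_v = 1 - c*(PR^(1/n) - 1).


PR^(1/n) = 4.5^(1/1.07) = 4.07829827
eta_v = 1 - 0.032 * (4.07829827 - 1)
eta_v = 0.9015

0.9015


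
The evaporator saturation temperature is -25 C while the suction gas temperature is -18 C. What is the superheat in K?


Superheat = T_suction - T_evap
Superheat = -18 - (-25)
Superheat = 7 K

7


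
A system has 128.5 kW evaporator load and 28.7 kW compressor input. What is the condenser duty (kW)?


Q_cond = Q_evap + W
Q_cond = 128.5 + 28.7
Q_cond = 157.2 kW

157.2


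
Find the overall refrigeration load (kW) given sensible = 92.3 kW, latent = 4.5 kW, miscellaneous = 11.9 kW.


Q_total = Q_s + Q_l + Q_misc
Q_total = 92.3 + 4.5 + 11.9
Q_total = 108.7 kW

108.7


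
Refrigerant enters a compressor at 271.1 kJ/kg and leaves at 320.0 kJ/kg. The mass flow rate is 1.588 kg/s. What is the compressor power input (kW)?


dh = 320.0 - 271.1 = 48.9 kJ/kg
W = m_dot * dh = 1.588 * 48.9 = 77.65 kW

77.65


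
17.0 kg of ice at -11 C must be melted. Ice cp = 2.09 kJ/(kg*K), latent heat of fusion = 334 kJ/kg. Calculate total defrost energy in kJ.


Sensible heat = cp * dT = 2.09 * 11 = 22.99 kJ/kg
Total per kg = 22.99 + 334 = 356.99 kJ/kg
Q = m * total = 17.0 * 356.99
Q = 6068.8 kJ

6068.8


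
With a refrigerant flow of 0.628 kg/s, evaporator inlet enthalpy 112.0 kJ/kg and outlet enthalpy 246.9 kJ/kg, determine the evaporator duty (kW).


dh = 246.9 - 112.0 = 134.9 kJ/kg
Q_evap = m_dot * dh = 0.628 * 134.9
Q_evap = 84.72 kW

84.72


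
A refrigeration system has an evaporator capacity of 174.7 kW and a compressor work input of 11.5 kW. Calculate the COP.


COP = Q_evap / W
COP = 174.7 / 11.5
COP = 15.191

15.191


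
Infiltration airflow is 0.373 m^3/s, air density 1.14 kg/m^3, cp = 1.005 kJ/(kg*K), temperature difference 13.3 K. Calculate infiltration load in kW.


Q = V_dot * rho * cp * dT
Q = 0.373 * 1.14 * 1.005 * 13.3
Q = 5.684 kW

5.684


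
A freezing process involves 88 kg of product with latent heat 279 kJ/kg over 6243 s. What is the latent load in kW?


Q_lat = m * h_fg / t
Q_lat = 88 * 279 / 6243
Q_lat = 3.93 kW

3.93


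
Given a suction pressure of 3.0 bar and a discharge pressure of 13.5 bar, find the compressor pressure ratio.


PR = P_high / P_low
PR = 13.5 / 3.0
PR = 4.5

4.5


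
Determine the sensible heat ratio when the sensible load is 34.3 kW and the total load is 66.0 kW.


SHR = Q_sensible / Q_total
SHR = 34.3 / 66.0
SHR = 0.52

0.52


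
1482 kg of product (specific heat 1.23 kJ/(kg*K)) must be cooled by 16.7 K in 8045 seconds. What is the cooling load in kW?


Q = m * cp * dT / t
Q = 1482 * 1.23 * 16.7 / 8045
Q = 3.784 kW

3.784


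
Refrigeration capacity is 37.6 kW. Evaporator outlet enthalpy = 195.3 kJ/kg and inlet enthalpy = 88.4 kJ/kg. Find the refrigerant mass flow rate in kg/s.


dh = 195.3 - 88.4 = 106.9 kJ/kg
m_dot = Q / dh = 37.6 / 106.9 = 0.3517 kg/s

0.3517


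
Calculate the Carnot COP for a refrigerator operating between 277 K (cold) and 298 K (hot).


dT = 298 - 277 = 21 K
COP_carnot = T_cold / dT = 277 / 21
COP_carnot = 13.19

13.19


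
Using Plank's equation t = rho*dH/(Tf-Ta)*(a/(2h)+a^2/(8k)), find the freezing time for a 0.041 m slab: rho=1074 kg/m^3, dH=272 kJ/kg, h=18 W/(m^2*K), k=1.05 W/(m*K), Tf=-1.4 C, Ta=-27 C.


dT = -1.4 - (-27) = 25.6 K
term1 = a/(2h) = 0.041/(2*18) = 0.001138888889
term2 = a^2/(8k) = 0.041^2/(8*1.05) = 0.0002001190476
t = rho*dH*1000/dT * (term1 + term2)
t = 1074*272*1000/25.6 * (0.001138888889 + 0.0002001190476)
t = 15280 s

15280


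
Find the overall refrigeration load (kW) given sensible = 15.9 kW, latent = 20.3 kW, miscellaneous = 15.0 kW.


Q_total = Q_s + Q_l + Q_misc
Q_total = 15.9 + 20.3 + 15.0
Q_total = 51.2 kW

51.2


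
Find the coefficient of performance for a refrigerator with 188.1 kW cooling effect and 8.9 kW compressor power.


COP = Q_evap / W
COP = 188.1 / 8.9
COP = 21.135

21.135


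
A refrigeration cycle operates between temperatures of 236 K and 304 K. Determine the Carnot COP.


dT = 304 - 236 = 68 K
COP_carnot = T_cold / dT = 236 / 68
COP_carnot = 3.471

3.471


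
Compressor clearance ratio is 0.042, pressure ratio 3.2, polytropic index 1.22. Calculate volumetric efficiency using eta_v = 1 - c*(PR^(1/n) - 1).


PR^(1/n) = 3.2^(1/1.22) = 2.59452201
eta_v = 1 - 0.042 * (2.59452201 - 1)
eta_v = 0.933

0.933


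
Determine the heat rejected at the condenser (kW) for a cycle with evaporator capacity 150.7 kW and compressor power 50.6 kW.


Q_cond = Q_evap + W
Q_cond = 150.7 + 50.6
Q_cond = 201.3 kW

201.3


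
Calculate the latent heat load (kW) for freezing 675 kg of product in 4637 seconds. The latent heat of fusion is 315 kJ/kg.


Q_lat = m * h_fg / t
Q_lat = 675 * 315 / 4637
Q_lat = 45.85 kW

45.85


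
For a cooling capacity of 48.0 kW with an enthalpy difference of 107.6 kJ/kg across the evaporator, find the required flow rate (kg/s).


m_dot = Q / dh
m_dot = 48.0 / 107.6
m_dot = 0.4461 kg/s

0.4461


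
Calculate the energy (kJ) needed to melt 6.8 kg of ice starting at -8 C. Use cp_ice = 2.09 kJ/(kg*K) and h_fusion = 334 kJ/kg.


Sensible heat = cp * dT = 2.09 * 8 = 16.72 kJ/kg
Total per kg = 16.72 + 334 = 350.72 kJ/kg
Q = m * total = 6.8 * 350.72
Q = 2384.9 kJ

2384.9


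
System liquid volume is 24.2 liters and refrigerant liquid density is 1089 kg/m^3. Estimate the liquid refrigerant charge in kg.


Charge = V * rho / 1000
Charge = 24.2 * 1089 / 1000
Charge = 26.35 kg

26.35


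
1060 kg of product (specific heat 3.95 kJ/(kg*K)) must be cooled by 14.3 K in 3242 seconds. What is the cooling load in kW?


Q = m * cp * dT / t
Q = 1060 * 3.95 * 14.3 / 3242
Q = 18.468 kW

18.468


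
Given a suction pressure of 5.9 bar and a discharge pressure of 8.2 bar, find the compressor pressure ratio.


PR = P_high / P_low
PR = 8.2 / 5.9
PR = 1.39

1.39


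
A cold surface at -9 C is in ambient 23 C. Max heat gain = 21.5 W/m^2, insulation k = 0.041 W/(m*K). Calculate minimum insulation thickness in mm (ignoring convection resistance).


dT = 23 - (-9) = 32 K
thickness = k * dT / q_max * 1000
thickness = 0.041 * 32 / 21.5 * 1000
thickness = 61.0 mm

61.0


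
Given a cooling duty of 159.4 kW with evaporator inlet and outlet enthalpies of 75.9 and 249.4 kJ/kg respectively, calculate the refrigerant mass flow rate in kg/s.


dh = 249.4 - 75.9 = 173.5 kJ/kg
m_dot = Q / dh = 159.4 / 173.5 = 0.9187 kg/s

0.9187


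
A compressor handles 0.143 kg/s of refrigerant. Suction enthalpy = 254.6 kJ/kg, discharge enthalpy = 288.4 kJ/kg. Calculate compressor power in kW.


dh = 288.4 - 254.6 = 33.8 kJ/kg
W = m_dot * dh = 0.143 * 33.8 = 4.83 kW

4.83


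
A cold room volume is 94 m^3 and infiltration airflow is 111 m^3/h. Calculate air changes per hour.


ACH = flow / volume
ACH = 111 / 94
ACH = 1.181

1.181


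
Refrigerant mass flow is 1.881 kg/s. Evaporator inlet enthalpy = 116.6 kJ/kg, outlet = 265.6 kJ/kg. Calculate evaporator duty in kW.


dh = 265.6 - 116.6 = 149.0 kJ/kg
Q_evap = m_dot * dh = 1.881 * 149.0
Q_evap = 280.27 kW

280.27


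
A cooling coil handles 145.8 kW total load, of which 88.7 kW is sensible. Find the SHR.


SHR = Q_sensible / Q_total
SHR = 88.7 / 145.8
SHR = 0.608

0.608


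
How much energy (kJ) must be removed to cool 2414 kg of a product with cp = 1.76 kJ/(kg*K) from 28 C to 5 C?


dT = 28 - (5) = 23 K
Q = m * cp * dT = 2414 * 1.76 * 23
Q = 97719 kJ

97719


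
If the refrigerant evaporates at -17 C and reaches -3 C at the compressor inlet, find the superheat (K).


Superheat = T_suction - T_evap
Superheat = -3 - (-17)
Superheat = 14 K

14


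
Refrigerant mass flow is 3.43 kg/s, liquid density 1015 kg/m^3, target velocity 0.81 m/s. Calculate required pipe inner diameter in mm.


A = m_dot / (rho * v) = 3.43 / (1015 * 0.81) = 0.00417198808 m^2
d = sqrt(4*A/pi) * 1000
d = 72.9 mm

72.9


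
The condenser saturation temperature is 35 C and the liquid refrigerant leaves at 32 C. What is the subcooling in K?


Subcooling = T_cond - T_liquid
Subcooling = 35 - 32
Subcooling = 3 K

3


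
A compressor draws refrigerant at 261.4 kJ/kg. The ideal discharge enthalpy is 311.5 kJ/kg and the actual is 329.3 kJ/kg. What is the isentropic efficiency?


dh_ideal = 311.5 - 261.4 = 50.1 kJ/kg
dh_actual = 329.3 - 261.4 = 67.9 kJ/kg
eta_s = dh_ideal / dh_actual = 50.1 / 67.9
eta_s = 0.7378

0.7378


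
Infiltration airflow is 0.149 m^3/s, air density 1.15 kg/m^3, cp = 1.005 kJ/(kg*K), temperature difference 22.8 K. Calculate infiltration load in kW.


Q = V_dot * rho * cp * dT
Q = 0.149 * 1.15 * 1.005 * 22.8
Q = 3.926 kW

3.926


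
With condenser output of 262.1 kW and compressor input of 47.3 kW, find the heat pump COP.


COP_hp = Q_cond / W
COP_hp = 262.1 / 47.3
COP_hp = 5.541

5.541


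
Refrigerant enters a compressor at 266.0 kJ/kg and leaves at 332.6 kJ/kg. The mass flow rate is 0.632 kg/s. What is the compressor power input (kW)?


dh = 332.6 - 266.0 = 66.6 kJ/kg
W = m_dot * dh = 0.632 * 66.6 = 42.09 kW

42.09


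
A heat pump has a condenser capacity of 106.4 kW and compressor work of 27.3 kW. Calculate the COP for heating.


COP_hp = Q_cond / W
COP_hp = 106.4 / 27.3
COP_hp = 3.897

3.897


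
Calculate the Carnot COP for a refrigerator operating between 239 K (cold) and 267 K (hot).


dT = 267 - 239 = 28 K
COP_carnot = T_cold / dT = 239 / 28
COP_carnot = 8.536

8.536


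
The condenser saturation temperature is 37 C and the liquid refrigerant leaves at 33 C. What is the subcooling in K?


Subcooling = T_cond - T_liquid
Subcooling = 37 - 33
Subcooling = 4 K

4


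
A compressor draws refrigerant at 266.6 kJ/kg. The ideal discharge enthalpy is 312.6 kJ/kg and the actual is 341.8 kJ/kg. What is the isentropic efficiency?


dh_ideal = 312.6 - 266.6 = 46.0 kJ/kg
dh_actual = 341.8 - 266.6 = 75.2 kJ/kg
eta_s = dh_ideal / dh_actual = 46.0 / 75.2
eta_s = 0.6117

0.6117


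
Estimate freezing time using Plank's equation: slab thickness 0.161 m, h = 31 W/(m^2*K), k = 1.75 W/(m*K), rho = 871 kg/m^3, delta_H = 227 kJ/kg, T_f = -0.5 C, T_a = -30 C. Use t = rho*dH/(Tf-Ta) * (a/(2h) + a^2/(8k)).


dT = -0.5 - (-30) = 29.5 K
term1 = a/(2h) = 0.161/(2*31) = 0.002596774194
term2 = a^2/(8k) = 0.161^2/(8*1.75) = 0.0018515
t = rho*dH*1000/dT * (term1 + term2)
t = 871*227*1000/29.5 * (0.002596774194 + 0.0018515)
t = 29814 s

29814


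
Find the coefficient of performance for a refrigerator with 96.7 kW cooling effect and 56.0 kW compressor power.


COP = Q_evap / W
COP = 96.7 / 56.0
COP = 1.727

1.727


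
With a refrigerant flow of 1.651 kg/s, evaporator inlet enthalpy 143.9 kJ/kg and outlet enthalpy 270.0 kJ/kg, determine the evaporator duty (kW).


dh = 270.0 - 143.9 = 126.1 kJ/kg
Q_evap = m_dot * dh = 1.651 * 126.1
Q_evap = 208.19 kW

208.19


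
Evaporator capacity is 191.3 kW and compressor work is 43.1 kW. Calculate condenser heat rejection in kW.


Q_cond = Q_evap + W
Q_cond = 191.3 + 43.1
Q_cond = 234.4 kW

234.4


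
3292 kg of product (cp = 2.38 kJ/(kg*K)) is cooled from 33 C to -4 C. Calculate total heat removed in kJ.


dT = 33 - (-4) = 37 K
Q = m * cp * dT = 3292 * 2.38 * 37
Q = 289894 kJ

289894


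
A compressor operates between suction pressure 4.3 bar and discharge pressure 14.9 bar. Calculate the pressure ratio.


PR = P_high / P_low
PR = 14.9 / 4.3
PR = 3.465

3.465


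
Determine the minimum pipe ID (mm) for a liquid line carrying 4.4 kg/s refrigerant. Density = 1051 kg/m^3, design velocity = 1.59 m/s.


A = m_dot / (rho * v) = 4.4 / (1051 * 1.59) = 0.002633011986 m^2
d = sqrt(4*A/pi) * 1000
d = 57.9 mm

57.9


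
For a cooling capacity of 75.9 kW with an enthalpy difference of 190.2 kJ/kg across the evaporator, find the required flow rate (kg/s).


m_dot = Q / dh
m_dot = 75.9 / 190.2
m_dot = 0.3991 kg/s

0.3991


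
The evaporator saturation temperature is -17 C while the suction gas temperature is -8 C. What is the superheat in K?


Superheat = T_suction - T_evap
Superheat = -8 - (-17)
Superheat = 9 K

9


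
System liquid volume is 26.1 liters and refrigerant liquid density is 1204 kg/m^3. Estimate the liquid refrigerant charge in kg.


Charge = V * rho / 1000
Charge = 26.1 * 1204 / 1000
Charge = 31.42 kg

31.42


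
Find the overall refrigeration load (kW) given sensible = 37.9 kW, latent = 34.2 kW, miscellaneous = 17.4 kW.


Q_total = Q_s + Q_l + Q_misc
Q_total = 37.9 + 34.2 + 17.4
Q_total = 89.5 kW

89.5


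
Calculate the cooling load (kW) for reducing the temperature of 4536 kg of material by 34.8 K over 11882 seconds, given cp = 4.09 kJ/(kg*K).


Q = m * cp * dT / t
Q = 4536 * 4.09 * 34.8 / 11882
Q = 54.336 kW

54.336


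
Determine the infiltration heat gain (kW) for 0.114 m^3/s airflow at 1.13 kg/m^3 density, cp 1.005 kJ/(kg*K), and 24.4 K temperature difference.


Q = V_dot * rho * cp * dT
Q = 0.114 * 1.13 * 1.005 * 24.4
Q = 3.159 kW

3.159


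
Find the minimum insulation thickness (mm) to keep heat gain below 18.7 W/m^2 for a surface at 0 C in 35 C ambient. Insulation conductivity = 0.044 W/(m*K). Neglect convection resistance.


dT = 35 - (0) = 35 K
thickness = k * dT / q_max * 1000
thickness = 0.044 * 35 / 18.7 * 1000
thickness = 82.4 mm

82.4


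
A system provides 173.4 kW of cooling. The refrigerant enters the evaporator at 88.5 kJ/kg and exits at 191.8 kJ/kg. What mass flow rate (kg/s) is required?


dh = 191.8 - 88.5 = 103.3 kJ/kg
m_dot = Q / dh = 173.4 / 103.3 = 1.6786 kg/s

1.6786


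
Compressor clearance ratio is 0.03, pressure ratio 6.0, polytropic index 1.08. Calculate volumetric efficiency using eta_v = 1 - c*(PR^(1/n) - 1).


PR^(1/n) = 6.0^(1/1.08) = 5.25424618
eta_v = 1 - 0.03 * (5.25424618 - 1)
eta_v = 0.8724

0.8724


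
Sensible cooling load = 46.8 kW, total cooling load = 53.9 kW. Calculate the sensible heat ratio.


SHR = Q_sensible / Q_total
SHR = 46.8 / 53.9
SHR = 0.868

0.868


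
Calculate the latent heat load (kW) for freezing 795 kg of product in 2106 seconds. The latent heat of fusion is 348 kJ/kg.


Q_lat = m * h_fg / t
Q_lat = 795 * 348 / 2106
Q_lat = 131.37 kW

131.37


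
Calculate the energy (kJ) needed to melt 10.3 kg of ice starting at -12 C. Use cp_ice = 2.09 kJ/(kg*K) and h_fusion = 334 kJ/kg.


Sensible heat = cp * dT = 2.09 * 12 = 25.08 kJ/kg
Total per kg = 25.08 + 334 = 359.08 kJ/kg
Q = m * total = 10.3 * 359.08
Q = 3698.5 kJ

3698.5


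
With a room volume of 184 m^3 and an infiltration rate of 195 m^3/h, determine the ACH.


ACH = flow / volume
ACH = 195 / 184
ACH = 1.06

1.06


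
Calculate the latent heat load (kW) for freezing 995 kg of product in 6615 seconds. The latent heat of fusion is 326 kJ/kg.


Q_lat = m * h_fg / t
Q_lat = 995 * 326 / 6615
Q_lat = 49.04 kW

49.04


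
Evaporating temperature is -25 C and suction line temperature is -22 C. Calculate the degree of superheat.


Superheat = T_suction - T_evap
Superheat = -22 - (-25)
Superheat = 3 K

3


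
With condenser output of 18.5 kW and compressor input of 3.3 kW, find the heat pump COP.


COP_hp = Q_cond / W
COP_hp = 18.5 / 3.3
COP_hp = 5.606

5.606


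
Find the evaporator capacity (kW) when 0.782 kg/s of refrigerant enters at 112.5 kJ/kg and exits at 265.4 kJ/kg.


dh = 265.4 - 112.5 = 152.9 kJ/kg
Q_evap = m_dot * dh = 0.782 * 152.9
Q_evap = 119.57 kW

119.57


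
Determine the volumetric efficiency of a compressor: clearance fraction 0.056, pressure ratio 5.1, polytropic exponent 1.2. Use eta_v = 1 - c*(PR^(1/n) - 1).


PR^(1/n) = 5.1^(1/1.2) = 3.8872441
eta_v = 1 - 0.056 * (3.8872441 - 1)
eta_v = 0.8383

0.8383


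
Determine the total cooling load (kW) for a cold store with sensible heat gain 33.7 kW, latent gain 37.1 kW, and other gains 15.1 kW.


Q_total = Q_s + Q_l + Q_misc
Q_total = 33.7 + 37.1 + 15.1
Q_total = 85.9 kW

85.9


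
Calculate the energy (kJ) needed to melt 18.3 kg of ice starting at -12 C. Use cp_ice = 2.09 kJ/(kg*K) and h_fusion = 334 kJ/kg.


Sensible heat = cp * dT = 2.09 * 12 = 25.08 kJ/kg
Total per kg = 25.08 + 334 = 359.08 kJ/kg
Q = m * total = 18.3 * 359.08
Q = 6571.2 kJ

6571.2


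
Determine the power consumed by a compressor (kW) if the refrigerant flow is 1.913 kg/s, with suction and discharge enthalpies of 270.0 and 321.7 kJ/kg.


dh = 321.7 - 270.0 = 51.7 kJ/kg
W = m_dot * dh = 1.913 * 51.7 = 98.9 kW

98.9


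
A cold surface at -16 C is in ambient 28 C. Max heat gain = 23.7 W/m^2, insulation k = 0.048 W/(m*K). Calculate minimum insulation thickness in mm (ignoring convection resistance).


dT = 28 - (-16) = 44 K
thickness = k * dT / q_max * 1000
thickness = 0.048 * 44 / 23.7 * 1000
thickness = 89.1 mm

89.1


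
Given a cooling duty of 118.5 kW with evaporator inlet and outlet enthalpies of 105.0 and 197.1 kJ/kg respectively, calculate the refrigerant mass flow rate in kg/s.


dh = 197.1 - 105.0 = 92.1 kJ/kg
m_dot = Q / dh = 118.5 / 92.1 = 1.2866 kg/s

1.2866


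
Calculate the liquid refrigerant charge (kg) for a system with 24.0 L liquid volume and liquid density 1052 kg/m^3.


Charge = V * rho / 1000
Charge = 24.0 * 1052 / 1000
Charge = 25.25 kg

25.25


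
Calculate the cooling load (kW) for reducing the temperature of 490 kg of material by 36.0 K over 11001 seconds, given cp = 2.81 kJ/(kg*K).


Q = m * cp * dT / t
Q = 490 * 2.81 * 36.0 / 11001
Q = 4.506 kW

4.506


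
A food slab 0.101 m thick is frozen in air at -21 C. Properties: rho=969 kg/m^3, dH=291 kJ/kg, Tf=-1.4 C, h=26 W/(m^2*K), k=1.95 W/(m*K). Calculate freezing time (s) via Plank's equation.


dT = -1.4 - (-21) = 19.6 K
term1 = a/(2h) = 0.101/(2*26) = 0.001942307692
term2 = a^2/(8k) = 0.101^2/(8*1.95) = 0.0006539102564
t = rho*dH*1000/dT * (term1 + term2)
t = 969*291*1000/19.6 * (0.001942307692 + 0.0006539102564)
t = 37351 s

37351


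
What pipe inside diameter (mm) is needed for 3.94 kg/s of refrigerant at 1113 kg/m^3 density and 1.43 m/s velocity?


A = m_dot / (rho * v) = 3.94 / (1113 * 1.43) = 0.002475511909 m^2
d = sqrt(4*A/pi) * 1000
d = 56.1 mm

56.1


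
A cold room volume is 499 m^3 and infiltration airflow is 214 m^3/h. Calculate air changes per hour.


ACH = flow / volume
ACH = 214 / 499
ACH = 0.429

0.429


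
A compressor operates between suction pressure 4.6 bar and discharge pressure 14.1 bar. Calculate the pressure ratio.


PR = P_high / P_low
PR = 14.1 / 4.6
PR = 3.065

3.065


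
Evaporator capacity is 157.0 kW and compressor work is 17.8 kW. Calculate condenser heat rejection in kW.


Q_cond = Q_evap + W
Q_cond = 157.0 + 17.8
Q_cond = 174.8 kW

174.8


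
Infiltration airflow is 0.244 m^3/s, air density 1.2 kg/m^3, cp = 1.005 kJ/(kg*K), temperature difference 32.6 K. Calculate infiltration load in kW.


Q = V_dot * rho * cp * dT
Q = 0.244 * 1.2 * 1.005 * 32.6
Q = 9.593 kW

9.593


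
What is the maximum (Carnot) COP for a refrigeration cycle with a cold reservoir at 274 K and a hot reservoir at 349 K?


dT = 349 - 274 = 75 K
COP_carnot = T_cold / dT = 274 / 75
COP_carnot = 3.653

3.653


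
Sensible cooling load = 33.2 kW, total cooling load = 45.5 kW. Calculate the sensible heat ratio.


SHR = Q_sensible / Q_total
SHR = 33.2 / 45.5
SHR = 0.73

0.73


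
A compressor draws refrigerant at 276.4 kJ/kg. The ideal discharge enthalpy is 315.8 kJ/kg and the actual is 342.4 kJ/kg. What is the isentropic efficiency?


dh_ideal = 315.8 - 276.4 = 39.4 kJ/kg
dh_actual = 342.4 - 276.4 = 66.0 kJ/kg
eta_s = dh_ideal / dh_actual = 39.4 / 66.0
eta_s = 0.597

0.597


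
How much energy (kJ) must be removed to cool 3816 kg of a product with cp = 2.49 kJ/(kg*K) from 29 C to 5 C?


dT = 29 - (5) = 24 K
Q = m * cp * dT = 3816 * 2.49 * 24
Q = 228044 kJ

228044


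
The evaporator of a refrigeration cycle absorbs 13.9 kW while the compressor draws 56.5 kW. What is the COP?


COP = Q_evap / W
COP = 13.9 / 56.5
COP = 0.246

0.246


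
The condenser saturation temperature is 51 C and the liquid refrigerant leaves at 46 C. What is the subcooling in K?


Subcooling = T_cond - T_liquid
Subcooling = 51 - 46
Subcooling = 5 K

5


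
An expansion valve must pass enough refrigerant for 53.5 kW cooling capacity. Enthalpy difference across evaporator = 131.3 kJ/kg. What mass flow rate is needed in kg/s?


m_dot = Q / dh
m_dot = 53.5 / 131.3
m_dot = 0.4075 kg/s

0.4075


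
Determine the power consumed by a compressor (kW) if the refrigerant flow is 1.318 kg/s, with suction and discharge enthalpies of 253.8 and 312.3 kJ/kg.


dh = 312.3 - 253.8 = 58.5 kJ/kg
W = m_dot * dh = 1.318 * 58.5 = 77.1 kW

77.1


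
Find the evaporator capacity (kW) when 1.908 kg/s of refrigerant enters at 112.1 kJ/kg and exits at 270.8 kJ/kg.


dh = 270.8 - 112.1 = 158.7 kJ/kg
Q_evap = m_dot * dh = 1.908 * 158.7
Q_evap = 302.8 kW

302.8


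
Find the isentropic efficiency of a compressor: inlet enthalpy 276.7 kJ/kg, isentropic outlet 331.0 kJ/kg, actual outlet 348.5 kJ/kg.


dh_ideal = 331.0 - 276.7 = 54.3 kJ/kg
dh_actual = 348.5 - 276.7 = 71.8 kJ/kg
eta_s = dh_ideal / dh_actual = 54.3 / 71.8
eta_s = 0.7563

0.7563


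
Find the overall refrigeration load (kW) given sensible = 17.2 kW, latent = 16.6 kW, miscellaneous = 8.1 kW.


Q_total = Q_s + Q_l + Q_misc
Q_total = 17.2 + 16.6 + 8.1
Q_total = 41.9 kW

41.9


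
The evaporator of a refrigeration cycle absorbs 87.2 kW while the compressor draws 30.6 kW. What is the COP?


COP = Q_evap / W
COP = 87.2 / 30.6
COP = 2.85

2.85


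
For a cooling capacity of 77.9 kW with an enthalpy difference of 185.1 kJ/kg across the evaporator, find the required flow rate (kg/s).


m_dot = Q / dh
m_dot = 77.9 / 185.1
m_dot = 0.4209 kg/s

0.4209


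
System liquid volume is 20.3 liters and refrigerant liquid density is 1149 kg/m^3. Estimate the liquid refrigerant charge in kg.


Charge = V * rho / 1000
Charge = 20.3 * 1149 / 1000
Charge = 23.32 kg

23.32


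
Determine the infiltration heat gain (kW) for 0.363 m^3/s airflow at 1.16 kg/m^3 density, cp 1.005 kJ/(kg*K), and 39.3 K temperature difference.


Q = V_dot * rho * cp * dT
Q = 0.363 * 1.16 * 1.005 * 39.3
Q = 16.631 kW

16.631


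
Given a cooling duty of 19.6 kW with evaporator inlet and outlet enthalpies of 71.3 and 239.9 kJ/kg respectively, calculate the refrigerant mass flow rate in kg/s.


dh = 239.9 - 71.3 = 168.6 kJ/kg
m_dot = Q / dh = 19.6 / 168.6 = 0.1163 kg/s

0.1163


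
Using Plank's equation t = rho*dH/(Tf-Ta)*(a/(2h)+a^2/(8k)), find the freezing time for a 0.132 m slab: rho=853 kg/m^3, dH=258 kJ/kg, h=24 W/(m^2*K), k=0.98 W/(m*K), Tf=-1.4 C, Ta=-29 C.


dT = -1.4 - (-29) = 27.6 K
term1 = a/(2h) = 0.132/(2*24) = 0.00275
term2 = a^2/(8k) = 0.132^2/(8*0.98) = 0.00222244898
t = rho*dH*1000/dT * (term1 + term2)
t = 853*258*1000/27.6 * (0.00275 + 0.00222244898)
t = 39649 s

39649


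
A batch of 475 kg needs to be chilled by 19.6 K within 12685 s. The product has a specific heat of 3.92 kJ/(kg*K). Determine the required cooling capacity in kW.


Q = m * cp * dT / t
Q = 475 * 3.92 * 19.6 / 12685
Q = 2.877 kW

2.877


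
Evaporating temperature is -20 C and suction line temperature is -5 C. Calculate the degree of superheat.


Superheat = T_suction - T_evap
Superheat = -5 - (-20)
Superheat = 15 K

15


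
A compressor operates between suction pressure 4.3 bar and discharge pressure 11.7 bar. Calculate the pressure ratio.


PR = P_high / P_low
PR = 11.7 / 4.3
PR = 2.721

2.721


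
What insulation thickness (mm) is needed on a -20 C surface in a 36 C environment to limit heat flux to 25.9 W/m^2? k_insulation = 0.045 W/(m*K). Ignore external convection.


dT = 36 - (-20) = 56 K
thickness = k * dT / q_max * 1000
thickness = 0.045 * 56 / 25.9 * 1000
thickness = 97.3 mm

97.3


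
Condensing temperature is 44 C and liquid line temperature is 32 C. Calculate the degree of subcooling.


Subcooling = T_cond - T_liquid
Subcooling = 44 - 32
Subcooling = 12 K

12


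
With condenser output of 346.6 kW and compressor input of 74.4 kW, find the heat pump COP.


COP_hp = Q_cond / W
COP_hp = 346.6 / 74.4
COP_hp = 4.659

4.659


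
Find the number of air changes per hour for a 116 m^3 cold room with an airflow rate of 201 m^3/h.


ACH = flow / volume
ACH = 201 / 116
ACH = 1.733

1.733


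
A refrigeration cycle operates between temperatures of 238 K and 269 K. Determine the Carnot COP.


dT = 269 - 238 = 31 K
COP_carnot = T_cold / dT = 238 / 31
COP_carnot = 7.677

7.677


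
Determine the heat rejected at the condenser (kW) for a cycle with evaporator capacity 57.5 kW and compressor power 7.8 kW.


Q_cond = Q_evap + W
Q_cond = 57.5 + 7.8
Q_cond = 65.3 kW

65.3


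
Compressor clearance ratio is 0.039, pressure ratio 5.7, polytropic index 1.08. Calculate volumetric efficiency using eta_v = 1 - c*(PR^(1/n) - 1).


PR^(1/n) = 5.7^(1/1.08) = 5.01053529
eta_v = 1 - 0.039 * (5.01053529 - 1)
eta_v = 0.8436

0.8436


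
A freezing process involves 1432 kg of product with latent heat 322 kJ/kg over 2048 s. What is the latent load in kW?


Q_lat = m * h_fg / t
Q_lat = 1432 * 322 / 2048
Q_lat = 225.15 kW

225.15


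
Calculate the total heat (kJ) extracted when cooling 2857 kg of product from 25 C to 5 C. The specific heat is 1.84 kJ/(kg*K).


dT = 25 - (5) = 20 K
Q = m * cp * dT = 2857 * 1.84 * 20
Q = 105138 kJ

105138


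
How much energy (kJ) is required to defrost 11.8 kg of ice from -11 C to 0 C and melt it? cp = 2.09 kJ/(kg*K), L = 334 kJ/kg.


Sensible heat = cp * dT = 2.09 * 11 = 22.99 kJ/kg
Total per kg = 22.99 + 334 = 356.99 kJ/kg
Q = m * total = 11.8 * 356.99
Q = 4212.5 kJ

4212.5


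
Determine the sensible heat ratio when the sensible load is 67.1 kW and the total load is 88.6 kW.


SHR = Q_sensible / Q_total
SHR = 67.1 / 88.6
SHR = 0.757

0.757


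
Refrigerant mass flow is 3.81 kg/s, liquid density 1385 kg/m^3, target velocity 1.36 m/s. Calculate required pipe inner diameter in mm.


A = m_dot / (rho * v) = 3.81 / (1385 * 1.36) = 0.002022722446 m^2
d = sqrt(4*A/pi) * 1000
d = 50.7 mm

50.7


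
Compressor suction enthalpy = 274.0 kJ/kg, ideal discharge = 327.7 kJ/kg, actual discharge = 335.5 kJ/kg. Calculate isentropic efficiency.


dh_ideal = 327.7 - 274.0 = 53.7 kJ/kg
dh_actual = 335.5 - 274.0 = 61.5 kJ/kg
eta_s = dh_ideal / dh_actual = 53.7 / 61.5
eta_s = 0.8732

0.8732


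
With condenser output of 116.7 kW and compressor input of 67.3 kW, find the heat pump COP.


COP_hp = Q_cond / W
COP_hp = 116.7 / 67.3
COP_hp = 1.734

1.734


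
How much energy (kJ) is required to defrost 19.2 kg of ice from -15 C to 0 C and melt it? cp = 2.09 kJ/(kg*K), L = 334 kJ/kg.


Sensible heat = cp * dT = 2.09 * 15 = 31.35 kJ/kg
Total per kg = 31.35 + 334 = 365.35 kJ/kg
Q = m * total = 19.2 * 365.35
Q = 7014.7 kJ

7014.7


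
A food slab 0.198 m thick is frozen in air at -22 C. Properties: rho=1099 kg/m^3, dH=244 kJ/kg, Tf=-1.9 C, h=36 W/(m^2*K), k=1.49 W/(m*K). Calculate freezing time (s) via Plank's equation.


dT = -1.9 - (-22) = 20.1 K
term1 = a/(2h) = 0.198/(2*36) = 0.00275
term2 = a^2/(8k) = 0.198^2/(8*1.49) = 0.003288926174
t = rho*dH*1000/dT * (term1 + term2)
t = 1099*244*1000/20.1 * (0.00275 + 0.003288926174)
t = 80566 s

80566


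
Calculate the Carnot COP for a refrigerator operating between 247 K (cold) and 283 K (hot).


dT = 283 - 247 = 36 K
COP_carnot = T_cold / dT = 247 / 36
COP_carnot = 6.861

6.861


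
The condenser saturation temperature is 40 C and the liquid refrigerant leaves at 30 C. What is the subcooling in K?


Subcooling = T_cond - T_liquid
Subcooling = 40 - 30
Subcooling = 10 K

10


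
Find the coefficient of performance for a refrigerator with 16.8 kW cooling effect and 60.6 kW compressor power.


COP = Q_evap / W
COP = 16.8 / 60.6
COP = 0.277

0.277


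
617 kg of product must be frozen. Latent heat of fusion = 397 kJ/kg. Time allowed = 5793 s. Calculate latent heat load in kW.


Q_lat = m * h_fg / t
Q_lat = 617 * 397 / 5793
Q_lat = 42.28 kW

42.28


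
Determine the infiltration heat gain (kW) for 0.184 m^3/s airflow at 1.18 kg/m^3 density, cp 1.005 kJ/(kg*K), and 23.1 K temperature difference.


Q = V_dot * rho * cp * dT
Q = 0.184 * 1.18 * 1.005 * 23.1
Q = 5.041 kW

5.041


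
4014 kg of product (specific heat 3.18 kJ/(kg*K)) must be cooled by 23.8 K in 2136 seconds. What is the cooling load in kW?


Q = m * cp * dT / t
Q = 4014 * 3.18 * 23.8 / 2136
Q = 142.226 kW

142.226


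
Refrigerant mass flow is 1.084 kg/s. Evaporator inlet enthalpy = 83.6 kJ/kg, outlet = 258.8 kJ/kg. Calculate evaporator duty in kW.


dh = 258.8 - 83.6 = 175.2 kJ/kg
Q_evap = m_dot * dh = 1.084 * 175.2
Q_evap = 189.92 kW

189.92


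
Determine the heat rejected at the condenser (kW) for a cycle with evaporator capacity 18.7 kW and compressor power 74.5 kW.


Q_cond = Q_evap + W
Q_cond = 18.7 + 74.5
Q_cond = 93.2 kW

93.2


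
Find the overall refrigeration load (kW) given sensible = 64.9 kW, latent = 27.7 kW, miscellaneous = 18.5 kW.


Q_total = Q_s + Q_l + Q_misc
Q_total = 64.9 + 27.7 + 18.5
Q_total = 111.1 kW

111.1


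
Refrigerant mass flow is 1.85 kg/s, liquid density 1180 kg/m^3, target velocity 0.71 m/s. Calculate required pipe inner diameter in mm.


A = m_dot / (rho * v) = 1.85 / (1180 * 0.71) = 0.00220816424 m^2
d = sqrt(4*A/pi) * 1000
d = 53.0 mm

53.0


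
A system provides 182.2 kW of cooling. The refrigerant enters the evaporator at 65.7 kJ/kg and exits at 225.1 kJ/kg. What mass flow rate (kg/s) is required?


dh = 225.1 - 65.7 = 159.4 kJ/kg
m_dot = Q / dh = 182.2 / 159.4 = 1.143 kg/s

1.143


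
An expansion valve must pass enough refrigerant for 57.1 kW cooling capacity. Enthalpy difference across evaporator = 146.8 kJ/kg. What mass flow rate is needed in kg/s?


m_dot = Q / dh
m_dot = 57.1 / 146.8
m_dot = 0.389 kg/s

0.389


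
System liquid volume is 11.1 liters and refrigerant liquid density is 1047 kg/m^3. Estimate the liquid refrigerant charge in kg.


Charge = V * rho / 1000
Charge = 11.1 * 1047 / 1000
Charge = 11.62 kg

11.62


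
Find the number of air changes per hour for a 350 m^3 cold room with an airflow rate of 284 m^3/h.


ACH = flow / volume
ACH = 284 / 350
ACH = 0.811

0.811


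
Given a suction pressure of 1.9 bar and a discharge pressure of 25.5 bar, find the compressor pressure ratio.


PR = P_high / P_low
PR = 25.5 / 1.9
PR = 13.421

13.421


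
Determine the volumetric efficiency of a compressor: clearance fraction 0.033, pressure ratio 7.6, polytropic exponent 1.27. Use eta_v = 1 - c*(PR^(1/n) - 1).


PR^(1/n) = 7.6^(1/1.27) = 4.93803325
eta_v = 1 - 0.033 * (4.93803325 - 1)
eta_v = 0.87

0.87


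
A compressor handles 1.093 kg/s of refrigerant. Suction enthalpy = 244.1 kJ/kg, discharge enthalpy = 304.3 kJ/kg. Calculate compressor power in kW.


dh = 304.3 - 244.1 = 60.2 kJ/kg
W = m_dot * dh = 1.093 * 60.2 = 65.8 kW

65.8


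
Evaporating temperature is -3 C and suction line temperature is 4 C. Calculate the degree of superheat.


Superheat = T_suction - T_evap
Superheat = 4 - (-3)
Superheat = 7 K

7


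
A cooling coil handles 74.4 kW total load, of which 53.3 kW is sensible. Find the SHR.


SHR = Q_sensible / Q_total
SHR = 53.3 / 74.4
SHR = 0.716

0.716
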